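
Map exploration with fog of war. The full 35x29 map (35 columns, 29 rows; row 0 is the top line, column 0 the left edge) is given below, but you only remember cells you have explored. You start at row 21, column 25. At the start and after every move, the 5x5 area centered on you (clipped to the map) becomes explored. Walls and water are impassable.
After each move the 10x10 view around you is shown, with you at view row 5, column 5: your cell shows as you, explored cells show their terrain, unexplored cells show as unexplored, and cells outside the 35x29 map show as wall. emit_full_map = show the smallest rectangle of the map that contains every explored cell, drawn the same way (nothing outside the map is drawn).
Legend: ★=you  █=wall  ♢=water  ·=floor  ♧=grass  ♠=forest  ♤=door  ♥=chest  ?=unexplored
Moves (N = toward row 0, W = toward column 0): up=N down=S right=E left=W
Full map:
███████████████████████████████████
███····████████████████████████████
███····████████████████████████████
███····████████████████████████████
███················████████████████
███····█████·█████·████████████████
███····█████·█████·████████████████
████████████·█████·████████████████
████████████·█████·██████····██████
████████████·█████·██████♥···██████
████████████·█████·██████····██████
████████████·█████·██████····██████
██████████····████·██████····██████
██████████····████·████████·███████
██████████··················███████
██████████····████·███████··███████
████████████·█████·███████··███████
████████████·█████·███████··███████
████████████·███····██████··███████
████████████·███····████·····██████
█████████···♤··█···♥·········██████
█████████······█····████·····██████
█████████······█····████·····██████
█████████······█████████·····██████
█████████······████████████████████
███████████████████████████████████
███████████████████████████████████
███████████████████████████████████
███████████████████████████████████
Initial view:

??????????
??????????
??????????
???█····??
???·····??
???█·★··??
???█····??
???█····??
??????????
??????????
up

??????????
??????????
??????????
???███··??
???█····??
???··★··??
???█····??
???█····??
???█····??
??????????

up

??????????
??????????
??????????
???███··??
???███··??
???█·★··??
???·····??
???█····??
???█····??
???█····??

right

??????????
??????????
??????????
??███··█??
??███··█??
??█··★··??
??······??
??█·····??
??█····???
??█····???

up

??????????
??????????
??????????
???██··█??
??███··█??
??███★·█??
??█·····??
??······??
??█·····??
??█····???

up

??????????
??????????
??????????
???██··█??
???██··█??
??███★·█??
??███··█??
??█·····??
??······??
??█·····??

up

??????????
??????????
??????????
???····█??
???██··█??
???██★·█??
??███··█??
??███··█??
??█·····??
??······??

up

??????????
??????????
??????????
???███·█??
???····█??
???██★·█??
???██··█??
??███··█??
??███··█??
??█·····??

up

??????????
??????????
??????????
???█····??
???███·█??
???··★·█??
???██··█??
???██··█??
??███··█??
??███··█??

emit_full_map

?█····
?███·█
?··★·█
?██··█
?██··█
███··█
███··█
█·····
······
█·····
█····?
█····?

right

??????????
??????????
??????????
??█····█??
??███·██??
??···★██??
??██··██??
??██··██??
?███··█???
?███··█???

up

??????????
??????????
??????????
???····█??
??█····█??
??███★██??
??····██??
??██··██??
??██··██??
?███··█???

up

??????????
??????????
??????????
???····█??
???····█??
??█··★·█??
??███·██??
??····██??
??██··██??
??██··██??

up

??????????
??????????
??????????
???♥···█??
???····█??
???··★·█??
??█····█??
??███·██??
??····██??
??██··██??

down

??????????
??????????
???♥···█??
???····█??
???····█??
??█··★·█??
??███·██??
??····██??
??██··██??
??██··██??

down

??????????
???♥···█??
???····█??
???····█??
??█····█??
??███★██??
??····██??
??██··██??
??██··██??
?███··█???

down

???♥···█??
???····█??
???····█??
??█····█??
??███·██??
??···★██??
??██··██??
??██··██??
?███··█???
?███··█???

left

????♥···█?
????····█?
????····█?
???█····█?
???███·██?
???··★·██?
???██··██?
???██··██?
??███··█??
??███··█??

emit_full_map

??♥···█
??····█
??····█
?█····█
?███·██
?··★·██
?██··██
?██··██
███··█?
███··█?
█·····?
······?
█·····?
█····??
█····??

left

?????♥···█
?????····█
?????····█
???██····█
???████·██
???··★··██
???███··██
???███··██
???███··█?
???███··█?

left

??????♥···
??????····
??????····
???███····
???█████·█
???··★···█
???████··█
???████··█
????███··█
????███··█

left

???????♥··
???????···
???????···
???████···
???██████·
???··★····
???█████··
???█████··
?????███··
?????███··

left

????????♥·
????????··
????????··
???█████··
???███████
???··★····
???██████·
???██████·
??????███·
??????███·

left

?????????♥
?????????·
?????????·
???██████·
???███████
???··★····
???███████
???███████
???????███
???????███

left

??????????
??????????
??????????
???·██████
???·██████
???··★····
???·██████
???·██████
????????██
????????██

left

??????????
??????????
??????????
???█·█████
???█·█████
???··★····
???█·█████
???█·█████
?????????█
?????????█

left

??????????
??????????
??????????
???██·████
???██·████
???··★····
???██·████
???██·████
??????????
??????????

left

??????????
??????????
??????????
???███·███
???███·███
???··★····
???███·███
???███·███
??????????
??????????

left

??????????
??????????
??????????
???████·██
???████·██
???··★····
???████·██
???████·██
??????????
??????????

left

??????????
??????????
??????????
???·████·█
???·████·█
???··★····
???·████·█
???█████·█
??????????
??????????

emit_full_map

????????????♥···█
????????????····█
????????????····█
·████·██████····█
·████·████████·██
··★············██
·████·███████··██
█████·███████··██
??????????███··█?
??????????███··█?
??????????█·····?
??????????······?
??????????█·····?
??????????█····??
??????????█····??

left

??????????
??????????
??????????
???··████·
???··████·
???··★····
???··████·
???·█████·
??????????
??????????

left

??????????
??????????
??????????
???···████
???···████
???··★····
???···████
???█·█████
??????????
??????????

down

??????????
??????????
???···████
???···████
???·······
???··★████
???█·█████
???█·███??
??????????
??????????

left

??????????
??????????
????···███
???····███
???·······
???··★·███
???██·████
???██·███?
??????????
??????????

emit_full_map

???????????????♥···█
???????????????····█
???????????????····█
?···████·██████····█
····████·████████·██
··················██
··★·████·███████··██
██·█████·███████··██
██·███???????███··█?
?????????????███··█?
?????????????█·····?
?????????????······?
?????????????█·····?
?????????????█····??
?????????????█····??

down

??????????
????···███
???····███
???·······
???····███
???██★████
???██·███?
???██·██??
??????????
??????????

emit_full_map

???????????????♥···█
???????????????····█
???????????????····█
?···████·██████····█
····████·████████·██
··················██
····████·███████··██
██★█████·███████··██
██·███???????███··█?
██·██????????███··█?
?????????????█·····?
?????????????······?
?????????????█·····?
?????????????█····??
?????????????█····??


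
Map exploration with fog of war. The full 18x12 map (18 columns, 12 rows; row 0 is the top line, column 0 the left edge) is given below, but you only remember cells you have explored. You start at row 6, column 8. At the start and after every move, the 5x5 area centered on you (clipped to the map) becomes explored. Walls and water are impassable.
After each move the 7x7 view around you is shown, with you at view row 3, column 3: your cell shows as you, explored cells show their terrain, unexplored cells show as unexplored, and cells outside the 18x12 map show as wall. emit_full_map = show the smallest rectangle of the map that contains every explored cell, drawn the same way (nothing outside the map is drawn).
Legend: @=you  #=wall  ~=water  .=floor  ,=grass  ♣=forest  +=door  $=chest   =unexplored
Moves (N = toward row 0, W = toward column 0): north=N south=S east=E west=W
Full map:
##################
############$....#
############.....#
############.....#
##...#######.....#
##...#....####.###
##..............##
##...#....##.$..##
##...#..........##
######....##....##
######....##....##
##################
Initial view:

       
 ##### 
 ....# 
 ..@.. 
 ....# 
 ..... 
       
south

 ##### 
 ....# 
 ..... 
 ..@.# 
 ..... 
 ....# 
       

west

  #####
 #....#
 ......
 #.@..#
 #.....
 #....#
       

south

 #....#
 ......
 #....#
 #.@...
 #....#
 #.... 
       

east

#....# 
...... 
#....# 
#..@.. 
#....# 
#....# 
       

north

 ##### 
#....# 
...... 
#..@.# 
#..... 
#....# 
#....# 

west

  #####
 #....#
 ......
 #.@..#
 #.....
 #....#
 #....#

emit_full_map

 #####
#....#
......
#.@..#
#.....
#....#
#....#

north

       
 ######
 #....#
 ..@...
 #....#
 #.....
 #....#

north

       
 ##### 
 ######
 #.@..#
 ......
 #....#
 #.....

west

       
 ######
 .#####
 .#@...
 ......
 .#....
  #....

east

       
###### 
.######
.#.@..#
.......
.#....#
 #.....

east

       
###### 
###### 
#..@.# 
...... 
#....# 
#..... 

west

       
#######
.######
.#.@..#
.......
.#....#
 #.....

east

       
###### 
###### 
#..@.# 
...... 
#....# 
#..... 

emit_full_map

#######
.######
.#..@.#
.......
.#....#
 #.....
 #....#
 #....#

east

       
###### 
###### 
...@## 
...... 
....## 
.....  

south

###### 
###### 
....## 
...@.. 
....## 
...... 
....#  

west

#######
#######
#....##
...@...
#....##
#......
#....# 

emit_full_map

########
.#######
.#....##
....@...
.#....##
 #......
 #....# 
 #....# 


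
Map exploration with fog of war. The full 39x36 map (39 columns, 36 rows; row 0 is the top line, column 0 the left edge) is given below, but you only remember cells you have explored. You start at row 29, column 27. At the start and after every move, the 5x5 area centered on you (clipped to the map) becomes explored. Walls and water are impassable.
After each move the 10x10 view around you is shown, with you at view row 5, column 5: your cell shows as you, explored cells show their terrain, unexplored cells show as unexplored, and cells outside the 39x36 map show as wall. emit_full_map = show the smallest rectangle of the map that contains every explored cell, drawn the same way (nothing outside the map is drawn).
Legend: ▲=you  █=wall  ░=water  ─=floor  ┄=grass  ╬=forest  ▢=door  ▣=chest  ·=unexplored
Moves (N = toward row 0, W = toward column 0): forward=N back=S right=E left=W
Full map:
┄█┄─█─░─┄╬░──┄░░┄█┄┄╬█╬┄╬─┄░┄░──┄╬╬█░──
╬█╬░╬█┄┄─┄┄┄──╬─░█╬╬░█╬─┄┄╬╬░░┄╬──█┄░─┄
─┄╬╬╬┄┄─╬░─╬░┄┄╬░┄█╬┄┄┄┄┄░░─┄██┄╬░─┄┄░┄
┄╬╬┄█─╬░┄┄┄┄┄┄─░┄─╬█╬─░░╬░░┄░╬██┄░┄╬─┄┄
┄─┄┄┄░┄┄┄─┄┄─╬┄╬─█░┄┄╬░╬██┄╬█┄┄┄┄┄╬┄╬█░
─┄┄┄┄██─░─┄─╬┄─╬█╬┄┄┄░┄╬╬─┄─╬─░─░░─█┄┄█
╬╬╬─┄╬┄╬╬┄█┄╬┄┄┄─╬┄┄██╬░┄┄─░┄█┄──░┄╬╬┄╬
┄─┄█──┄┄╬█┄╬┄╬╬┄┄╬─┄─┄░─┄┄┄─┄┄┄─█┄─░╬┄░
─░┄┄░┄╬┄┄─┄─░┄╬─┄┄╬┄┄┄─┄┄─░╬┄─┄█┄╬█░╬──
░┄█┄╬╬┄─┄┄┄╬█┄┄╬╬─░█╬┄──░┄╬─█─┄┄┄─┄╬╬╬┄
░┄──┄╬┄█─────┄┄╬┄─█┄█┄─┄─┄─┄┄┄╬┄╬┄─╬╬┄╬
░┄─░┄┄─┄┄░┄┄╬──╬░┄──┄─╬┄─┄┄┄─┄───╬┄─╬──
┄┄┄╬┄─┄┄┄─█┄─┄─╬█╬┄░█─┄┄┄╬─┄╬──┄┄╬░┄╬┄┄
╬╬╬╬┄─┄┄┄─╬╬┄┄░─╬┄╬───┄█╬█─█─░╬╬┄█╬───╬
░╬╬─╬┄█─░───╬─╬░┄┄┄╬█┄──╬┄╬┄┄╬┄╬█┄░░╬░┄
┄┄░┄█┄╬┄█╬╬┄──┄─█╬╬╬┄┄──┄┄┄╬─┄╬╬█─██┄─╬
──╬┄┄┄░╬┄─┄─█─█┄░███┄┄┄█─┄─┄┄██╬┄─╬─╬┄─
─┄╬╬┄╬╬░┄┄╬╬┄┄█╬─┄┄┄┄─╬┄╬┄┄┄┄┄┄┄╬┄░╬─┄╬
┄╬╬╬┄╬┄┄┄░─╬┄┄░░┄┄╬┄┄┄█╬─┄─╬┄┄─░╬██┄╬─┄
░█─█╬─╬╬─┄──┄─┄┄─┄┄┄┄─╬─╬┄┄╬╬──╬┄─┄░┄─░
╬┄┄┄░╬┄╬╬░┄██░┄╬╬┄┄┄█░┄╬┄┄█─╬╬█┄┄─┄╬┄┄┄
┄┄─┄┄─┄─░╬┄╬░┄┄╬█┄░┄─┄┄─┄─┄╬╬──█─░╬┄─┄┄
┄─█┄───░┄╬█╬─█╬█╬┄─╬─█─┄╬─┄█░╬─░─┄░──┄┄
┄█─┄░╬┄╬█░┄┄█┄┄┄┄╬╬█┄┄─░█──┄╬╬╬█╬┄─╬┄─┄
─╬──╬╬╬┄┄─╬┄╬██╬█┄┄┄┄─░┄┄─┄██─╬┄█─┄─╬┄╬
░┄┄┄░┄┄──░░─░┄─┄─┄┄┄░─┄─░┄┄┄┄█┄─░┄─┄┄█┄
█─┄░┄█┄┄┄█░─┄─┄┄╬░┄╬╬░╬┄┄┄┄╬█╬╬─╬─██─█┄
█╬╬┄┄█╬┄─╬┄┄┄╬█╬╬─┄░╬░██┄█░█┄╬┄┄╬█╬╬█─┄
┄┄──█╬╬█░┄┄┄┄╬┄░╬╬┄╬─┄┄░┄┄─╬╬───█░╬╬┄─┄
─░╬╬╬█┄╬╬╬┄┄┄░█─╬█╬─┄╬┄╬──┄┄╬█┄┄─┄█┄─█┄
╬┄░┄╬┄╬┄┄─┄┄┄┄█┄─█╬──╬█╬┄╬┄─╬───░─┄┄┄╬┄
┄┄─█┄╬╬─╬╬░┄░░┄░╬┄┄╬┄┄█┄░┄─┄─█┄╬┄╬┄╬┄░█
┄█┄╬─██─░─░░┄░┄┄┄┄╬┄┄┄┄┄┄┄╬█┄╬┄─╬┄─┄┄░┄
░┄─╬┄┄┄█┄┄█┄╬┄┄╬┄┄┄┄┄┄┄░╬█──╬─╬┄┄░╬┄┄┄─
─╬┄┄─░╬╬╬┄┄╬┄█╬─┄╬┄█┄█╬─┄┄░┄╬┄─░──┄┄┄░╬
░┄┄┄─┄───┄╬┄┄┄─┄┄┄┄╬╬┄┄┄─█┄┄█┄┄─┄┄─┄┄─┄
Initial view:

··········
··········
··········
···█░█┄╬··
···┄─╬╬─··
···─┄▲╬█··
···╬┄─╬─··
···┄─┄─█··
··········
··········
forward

··········
··········
··········
···┄┄╬█╬··
···█░█┄╬··
···┄─▲╬─··
···─┄┄╬█··
···╬┄─╬─··
···┄─┄─█··
··········

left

··········
··········
··········
···┄┄┄╬█╬·
···┄█░█┄╬·
···┄┄▲╬╬─·
···──┄┄╬█·
···┄╬┄─╬─·
····┄─┄─█·
··········

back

··········
··········
···┄┄┄╬█╬·
···┄█░█┄╬·
···┄┄─╬╬─·
···──▲┄╬█·
···┄╬┄─╬─·
···░┄─┄─█·
··········
··········

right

··········
··········
··┄┄┄╬█╬··
··┄█░█┄╬··
··┄┄─╬╬─··
··──┄▲╬█··
··┄╬┄─╬─··
··░┄─┄─█··
··········
··········

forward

··········
··········
··········
··┄┄┄╬█╬··
··┄█░█┄╬··
··┄┄─▲╬─··
··──┄┄╬█··
··┄╬┄─╬─··
··░┄─┄─█··
··········

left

··········
··········
··········
···┄┄┄╬█╬·
···┄█░█┄╬·
···┄┄▲╬╬─·
···──┄┄╬█·
···┄╬┄─╬─·
···░┄─┄─█·
··········

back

··········
··········
···┄┄┄╬█╬·
···┄█░█┄╬·
···┄┄─╬╬─·
···──▲┄╬█·
···┄╬┄─╬─·
···░┄─┄─█·
··········
··········

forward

··········
··········
··········
···┄┄┄╬█╬·
···┄█░█┄╬·
···┄┄▲╬╬─·
···──┄┄╬█·
···┄╬┄─╬─·
···░┄─┄─█·
··········

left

··········
··········
··········
···┄┄┄┄╬█╬
···█┄█░█┄╬
···░┄▲─╬╬─
···╬──┄┄╬█
···╬┄╬┄─╬─
····░┄─┄─█
··········

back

··········
··········
···┄┄┄┄╬█╬
···█┄█░█┄╬
···░┄┄─╬╬─
···╬─▲┄┄╬█
···╬┄╬┄─╬─
···┄░┄─┄─█
··········
··········

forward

··········
··········
··········
···┄┄┄┄╬█╬
···█┄█░█┄╬
···░┄▲─╬╬─
···╬──┄┄╬█
···╬┄╬┄─╬─
···┄░┄─┄─█
··········

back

··········
··········
···┄┄┄┄╬█╬
···█┄█░█┄╬
···░┄┄─╬╬─
···╬─▲┄┄╬█
···╬┄╬┄─╬─
···┄░┄─┄─█
··········
··········

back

··········
···┄┄┄┄╬█╬
···█┄█░█┄╬
···░┄┄─╬╬─
···╬──┄┄╬█
···╬┄▲┄─╬─
···┄░┄─┄─█
···┄┄┄╬█··
··········
··········

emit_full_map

┄┄┄┄╬█╬
█┄█░█┄╬
░┄┄─╬╬─
╬──┄┄╬█
╬┄▲┄─╬─
┄░┄─┄─█
┄┄┄╬█··

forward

··········
··········
···┄┄┄┄╬█╬
···█┄█░█┄╬
···░┄┄─╬╬─
···╬─▲┄┄╬█
···╬┄╬┄─╬─
···┄░┄─┄─█
···┄┄┄╬█··
··········

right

··········
··········
··┄┄┄┄╬█╬·
··█┄█░█┄╬·
··░┄┄─╬╬─·
··╬──▲┄╬█·
··╬┄╬┄─╬─·
··┄░┄─┄─█·
··┄┄┄╬█···
··········

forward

··········
··········
··········
··┄┄┄┄╬█╬·
··█┄█░█┄╬·
··░┄┄▲╬╬─·
··╬──┄┄╬█·
··╬┄╬┄─╬─·
··┄░┄─┄─█·
··┄┄┄╬█···

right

··········
··········
··········
·┄┄┄┄╬█╬··
·█┄█░█┄╬··
·░┄┄─▲╬─··
·╬──┄┄╬█··
·╬┄╬┄─╬─··
·┄░┄─┄─█··
·┄┄┄╬█····

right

··········
··········
··········
┄┄┄┄╬█╬╬··
█┄█░█┄╬┄··
░┄┄─╬▲──··
╬──┄┄╬█┄··
╬┄╬┄─╬──··
┄░┄─┄─█···
┄┄┄╬█·····

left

··········
··········
··········
·┄┄┄┄╬█╬╬·
·█┄█░█┄╬┄·
·░┄┄─▲╬──·
·╬──┄┄╬█┄·
·╬┄╬┄─╬──·
·┄░┄─┄─█··
·┄┄┄╬█····

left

··········
··········
··········
··┄┄┄┄╬█╬╬
··█┄█░█┄╬┄
··░┄┄▲╬╬──
··╬──┄┄╬█┄
··╬┄╬┄─╬──
··┄░┄─┄─█·
··┄┄┄╬█···

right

··········
··········
··········
·┄┄┄┄╬█╬╬·
·█┄█░█┄╬┄·
·░┄┄─▲╬──·
·╬──┄┄╬█┄·
·╬┄╬┄─╬──·
·┄░┄─┄─█··
·┄┄┄╬█····

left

··········
··········
··········
··┄┄┄┄╬█╬╬
··█┄█░█┄╬┄
··░┄┄▲╬╬──
··╬──┄┄╬█┄
··╬┄╬┄─╬──
··┄░┄─┄─█·
··┄┄┄╬█···

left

··········
··········
··········
···┄┄┄┄╬█╬
···█┄█░█┄╬
···░┄▲─╬╬─
···╬──┄┄╬█
···╬┄╬┄─╬─
···┄░┄─┄─█
···┄┄┄╬█··

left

··········
··········
··········
···╬┄┄┄┄╬█
···██┄█░█┄
···┄░▲┄─╬╬
···┄╬──┄┄╬
···█╬┄╬┄─╬
····┄░┄─┄─
····┄┄┄╬█·

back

··········
··········
···╬┄┄┄┄╬█
···██┄█░█┄
···┄░┄┄─╬╬
···┄╬▲─┄┄╬
···█╬┄╬┄─╬
···█┄░┄─┄─
····┄┄┄╬█·
··········

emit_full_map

╬┄┄┄┄╬█╬╬
██┄█░█┄╬┄
┄░┄┄─╬╬──
┄╬▲─┄┄╬█┄
█╬┄╬┄─╬──
█┄░┄─┄─█·
·┄┄┄╬█···

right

··········
··········
··╬┄┄┄┄╬█╬
··██┄█░█┄╬
··┄░┄┄─╬╬─
··┄╬─▲┄┄╬█
··█╬┄╬┄─╬─
··█┄░┄─┄─█
···┄┄┄╬█··
··········

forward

··········
··········
··········
··╬┄┄┄┄╬█╬
··██┄█░█┄╬
··┄░┄▲─╬╬─
··┄╬──┄┄╬█
··█╬┄╬┄─╬─
··█┄░┄─┄─█
···┄┄┄╬█··

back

··········
··········
··╬┄┄┄┄╬█╬
··██┄█░█┄╬
··┄░┄┄─╬╬─
··┄╬─▲┄┄╬█
··█╬┄╬┄─╬─
··█┄░┄─┄─█
···┄┄┄╬█··
··········

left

··········
··········
···╬┄┄┄┄╬█
···██┄█░█┄
···┄░┄┄─╬╬
···┄╬▲─┄┄╬
···█╬┄╬┄─╬
···█┄░┄─┄─
····┄┄┄╬█·
··········

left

··········
··········
····╬┄┄┄┄╬
···░██┄█░█
···┄┄░┄┄─╬
···╬┄▲──┄┄
···╬█╬┄╬┄─
···┄█┄░┄─┄
·····┄┄┄╬█
··········

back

··········
····╬┄┄┄┄╬
···░██┄█░█
···┄┄░┄┄─╬
···╬┄╬──┄┄
···╬█▲┄╬┄─
···┄█┄░┄─┄
···┄┄┄┄┄╬█
··········
··········

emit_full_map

·╬┄┄┄┄╬█╬╬
░██┄█░█┄╬┄
┄┄░┄┄─╬╬──
╬┄╬──┄┄╬█┄
╬█▲┄╬┄─╬──
┄█┄░┄─┄─█·
┄┄┄┄┄╬█···


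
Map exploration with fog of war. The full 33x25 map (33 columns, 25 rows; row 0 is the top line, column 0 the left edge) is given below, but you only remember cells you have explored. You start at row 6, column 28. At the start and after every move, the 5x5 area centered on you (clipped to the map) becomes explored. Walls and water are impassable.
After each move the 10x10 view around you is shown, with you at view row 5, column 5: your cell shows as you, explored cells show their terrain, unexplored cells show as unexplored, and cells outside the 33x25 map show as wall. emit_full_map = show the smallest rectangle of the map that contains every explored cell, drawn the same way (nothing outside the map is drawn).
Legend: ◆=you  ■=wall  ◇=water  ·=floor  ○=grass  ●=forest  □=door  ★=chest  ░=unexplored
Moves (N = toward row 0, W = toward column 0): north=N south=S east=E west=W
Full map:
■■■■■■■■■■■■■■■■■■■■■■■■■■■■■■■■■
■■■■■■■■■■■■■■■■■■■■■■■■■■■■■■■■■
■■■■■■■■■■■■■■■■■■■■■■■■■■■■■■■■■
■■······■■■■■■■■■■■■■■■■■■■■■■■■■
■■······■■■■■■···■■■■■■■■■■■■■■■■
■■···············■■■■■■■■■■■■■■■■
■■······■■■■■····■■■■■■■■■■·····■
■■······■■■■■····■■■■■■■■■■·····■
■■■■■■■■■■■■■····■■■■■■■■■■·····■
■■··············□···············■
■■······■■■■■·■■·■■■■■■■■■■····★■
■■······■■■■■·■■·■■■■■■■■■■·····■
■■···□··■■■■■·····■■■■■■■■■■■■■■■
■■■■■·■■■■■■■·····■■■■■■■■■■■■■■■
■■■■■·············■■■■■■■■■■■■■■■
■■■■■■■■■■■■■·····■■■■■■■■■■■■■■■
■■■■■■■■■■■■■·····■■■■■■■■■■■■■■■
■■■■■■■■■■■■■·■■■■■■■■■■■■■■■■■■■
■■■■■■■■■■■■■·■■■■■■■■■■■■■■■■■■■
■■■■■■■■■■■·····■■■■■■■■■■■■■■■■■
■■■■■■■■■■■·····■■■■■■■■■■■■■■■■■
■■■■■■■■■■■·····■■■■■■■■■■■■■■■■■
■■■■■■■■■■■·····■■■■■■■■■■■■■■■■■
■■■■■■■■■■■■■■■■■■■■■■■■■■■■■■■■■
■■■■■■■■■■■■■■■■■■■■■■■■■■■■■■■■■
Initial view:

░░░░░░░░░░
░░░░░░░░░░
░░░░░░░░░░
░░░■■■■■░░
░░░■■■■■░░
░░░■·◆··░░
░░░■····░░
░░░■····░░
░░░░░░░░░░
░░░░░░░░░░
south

░░░░░░░░░░
░░░░░░░░░░
░░░■■■■■░░
░░░■■■■■░░
░░░■····░░
░░░■·◆··░░
░░░■····░░
░░░·····░░
░░░░░░░░░░
░░░░░░░░░░

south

░░░░░░░░░░
░░░■■■■■░░
░░░■■■■■░░
░░░■····░░
░░░■····░░
░░░■·◆··░░
░░░·····░░
░░░■····░░
░░░░░░░░░░
░░░░░░░░░░

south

░░░■■■■■░░
░░░■■■■■░░
░░░■····░░
░░░■····░░
░░░■····░░
░░░··◆··░░
░░░■····░░
░░░■····░░
░░░░░░░░░░
░░░░░░░░░░

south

░░░■■■■■░░
░░░■····░░
░░░■····░░
░░░■····░░
░░░·····░░
░░░■·◆··░░
░░░■····░░
░░░■■■■■░░
░░░░░░░░░░
░░░░░░░░░░

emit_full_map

■■■■■
■■■■■
■····
■····
■····
·····
■·◆··
■····
■■■■■

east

░░■■■■■░░■
░░■····░░■
░░■····░░■
░░■·····░■
░░······░■
░░■··◆·★░■
░░■·····░■
░░■■■■■■░■
░░░░░░░░░■
░░░░░░░░░■

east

░■■■■■░░■■
░■····░░■■
░■····░░■■
░■·····■■■
░······■■■
░■···◆★■■■
░■·····■■■
░■■■■■■■■■
░░░░░░░░■■
░░░░░░░░■■

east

■■■■■░░■■■
■····░░■■■
■····░░■■■
■·····■■■■
······■■■■
■····◆■■■■
■·····■■■■
■■■■■■■■■■
░░░░░░░■■■
░░░░░░░■■■

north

■■■■■░░■■■
■■■■■░░■■■
■····░░■■■
■·····■■■■
■·····■■■■
·····◆■■■■
■····★■■■■
■·····■■■■
■■■■■■■■■■
░░░░░░░■■■

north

░░░░░░░■■■
■■■■■░░■■■
■■■■■░░■■■
■·····■■■■
■·····■■■■
■····◆■■■■
······■■■■
■····★■■■■
■·····■■■■
■■■■■■■■■■

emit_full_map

■■■■■░░
■■■■■░░
■·····■
■·····■
■····◆■
······■
■····★■
■·····■
■■■■■■■

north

░░░░░░░■■■
░░░░░░░■■■
■■■■■░░■■■
■■■■■■■■■■
■·····■■■■
■····◆■■■■
■·····■■■■
······■■■■
■····★■■■■
■·····■■■■

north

░░░░░░░■■■
░░░░░░░■■■
░░░░░░░■■■
■■■■■■■■■■
■■■■■■■■■■
■····◆■■■■
■·····■■■■
■·····■■■■
······■■■■
■····★■■■■

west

░░░░░░░░■■
░░░░░░░░■■
░░░░░░░░■■
░■■■■■■■■■
░■■■■■■■■■
░■···◆·■■■
░■·····■■■
░■·····■■■
░······■■■
░■····★■■■

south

░░░░░░░░■■
░░░░░░░░■■
░■■■■■■■■■
░■■■■■■■■■
░■·····■■■
░■···◆·■■■
░■·····■■■
░······■■■
░■····★■■■
░■·····■■■

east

░░░░░░░■■■
░░░░░░░■■■
■■■■■■■■■■
■■■■■■■■■■
■·····■■■■
■····◆■■■■
■·····■■■■
······■■■■
■····★■■■■
■·····■■■■

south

░░░░░░░■■■
■■■■■■■■■■
■■■■■■■■■■
■·····■■■■
■·····■■■■
■····◆■■■■
······■■■■
■····★■■■■
■·····■■■■
■■■■■■■■■■

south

■■■■■■■■■■
■■■■■■■■■■
■·····■■■■
■·····■■■■
■·····■■■■
·····◆■■■■
■····★■■■■
■·····■■■■
■■■■■■■■■■
░░░░░░░■■■

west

░■■■■■■■■■
░■■■■■■■■■
░■·····■■■
░■·····■■■
░■·····■■■
░····◆·■■■
░■····★■■■
░■·····■■■
░■■■■■■■■■
░░░░░░░░■■

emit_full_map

■■■■■■■
■■■■■■■
■·····■
■·····■
■·····■
····◆·■
■····★■
■·····■
■■■■■■■

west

░░■■■■■■■■
░░■■■■■■■■
░░■·····■■
░░■·····■■
░░■·····■■
░░···◆··■■
░░■····★■■
░░■·····■■
░░■■■■■■■■
░░░░░░░░░■

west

░░░■■■■■■■
░░░■■■■■■■
░░░■·····■
░░░■·····■
░░░■·····■
░░░··◆···■
░░░■····★■
░░░■·····■
░░░■■■■■■■
░░░░░░░░░░

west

░░░░■■■■■■
░░░░■■■■■■
░░░░■·····
░░░■■·····
░░░■■·····
░░░··◆····
░░░■■····★
░░░■■·····
░░░░■■■■■■
░░░░░░░░░░

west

░░░░░■■■■■
░░░░░■■■■■
░░░░░■····
░░░■■■····
░░░■■■····
░░░··◆····
░░░■■■····
░░░■■■····
░░░░░■■■■■
░░░░░░░░░░

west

░░░░░░■■■■
░░░░░░■■■■
░░░░░░■···
░░░■■■■···
░░░■■■■···
░░░··◆····
░░░■■■■···
░░░■■■■···
░░░░░░■■■■
░░░░░░░░░░

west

░░░░░░░■■■
░░░░░░░■■■
░░░░░░░■··
░░░■■■■■··
░░░■■■■■··
░░░··◆····
░░░■■■■■··
░░░■■■■■··
░░░░░░░■■■
░░░░░░░░░░

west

░░░░░░░░■■
░░░░░░░░■■
░░░░░░░░■·
░░░■■■■■■·
░░░■■■■■■·
░░░··◆····
░░░■■■■■■·
░░░■■■■■■·
░░░░░░░░■■
░░░░░░░░░░

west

░░░░░░░░░■
░░░░░░░░░■
░░░░░░░░░■
░░░■■■■■■■
░░░■■■■■■■
░░░··◆····
░░░■■■■■■■
░░░■■■■■■■
░░░░░░░░░■
░░░░░░░░░░

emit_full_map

░░░░░░■■■■■■■
░░░░░░■■■■■■■
░░░░░░■·····■
■■■■■■■·····■
■■■■■■■·····■
··◆·········■
■■■■■■■····★■
■■■■■■■·····■
░░░░░░■■■■■■■

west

░░░░░░░░░░
░░░░░░░░░░
░░░░░░░░░░
░░░■■■■■■■
░░░■■■■■■■
░░░··◆····
░░░■■■■■■■
░░░■■■■■■■
░░░░░░░░░░
░░░░░░░░░░

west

░░░░░░░░░░
░░░░░░░░░░
░░░░░░░░░░
░░░■■■■■■■
░░░■■■■■■■
░░░··◆····
░░░■■■■■■■
░░░■■■■■■■
░░░░░░░░░░
░░░░░░░░░░

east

░░░░░░░░░░
░░░░░░░░░░
░░░░░░░░░░
░░■■■■■■■■
░░■■■■■■■■
░░···◆····
░░■■■■■■■■
░░■■■■■■■■
░░░░░░░░░░
░░░░░░░░░░
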